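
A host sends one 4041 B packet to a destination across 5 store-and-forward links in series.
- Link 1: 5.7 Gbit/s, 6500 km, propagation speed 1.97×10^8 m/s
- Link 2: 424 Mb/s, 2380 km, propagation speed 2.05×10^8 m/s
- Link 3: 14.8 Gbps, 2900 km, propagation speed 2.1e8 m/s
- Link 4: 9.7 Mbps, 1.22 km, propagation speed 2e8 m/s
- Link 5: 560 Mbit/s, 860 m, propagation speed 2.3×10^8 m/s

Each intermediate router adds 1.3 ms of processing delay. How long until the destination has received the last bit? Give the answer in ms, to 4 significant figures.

67.10 ms

L = 4041 × 8 = 32328 bits.
Transmission delays (L/R per hop): 0.00567158, 0.0762453, 0.00218432, 3.33278, 0.0577286 ms; sum = 3.47461 ms.
Propagation delays (d/s per hop): 32.9949, 11.6098, 13.8095, 0.0061, 0.00373913 ms; sum = 58.424 ms.
Processing at 4 router(s): 4 × 1.3 ms = 5.2 ms.
End-to-end = 67.10 ms.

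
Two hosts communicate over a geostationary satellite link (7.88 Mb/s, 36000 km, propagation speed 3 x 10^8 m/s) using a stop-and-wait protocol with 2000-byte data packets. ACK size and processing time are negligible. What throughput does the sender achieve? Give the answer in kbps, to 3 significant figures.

66.1 kbps

t_tx = L/R = 16000/7880000 = 0.00203046 s.
t_prop = 36000000/300000000 = 0.12 s; RTT = 0.24 s.
Cycle = t_tx + RTT = 0.24203 s.
Throughput = L / cycle = 16000 / 0.24203 = 66.1 kbps.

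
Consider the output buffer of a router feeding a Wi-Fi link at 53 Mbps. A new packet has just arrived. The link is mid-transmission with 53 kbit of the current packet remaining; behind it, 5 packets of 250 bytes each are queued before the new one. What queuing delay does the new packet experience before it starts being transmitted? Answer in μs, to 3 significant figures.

Each queued packet: L/R = 2000/53000000 = 37.7358 μs.
5 queued → 188.679 μs.
Plus remaining 53000 bits of current packet: 1000 μs.
Queuing delay = 1190 μs.

1190 μs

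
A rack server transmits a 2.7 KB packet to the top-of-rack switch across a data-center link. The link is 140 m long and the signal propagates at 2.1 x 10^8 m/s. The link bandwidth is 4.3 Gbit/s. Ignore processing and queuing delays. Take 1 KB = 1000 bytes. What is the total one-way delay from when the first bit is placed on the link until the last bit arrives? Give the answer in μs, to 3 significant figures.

L = 21600 bits.
Transmission delay = L/R = 21600 / 4300000000 = 5.02326 μs.
Propagation delay = d/s = 140 m / 210000000 m/s = 0.666667 μs.
Total = 5.69 μs.

5.69 μs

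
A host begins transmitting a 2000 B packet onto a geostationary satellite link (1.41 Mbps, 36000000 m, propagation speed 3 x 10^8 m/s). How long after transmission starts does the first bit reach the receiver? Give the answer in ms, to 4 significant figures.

First bit experiences only propagation delay: d/s = 36000000/300000000 = 120.0 ms.

120.0 ms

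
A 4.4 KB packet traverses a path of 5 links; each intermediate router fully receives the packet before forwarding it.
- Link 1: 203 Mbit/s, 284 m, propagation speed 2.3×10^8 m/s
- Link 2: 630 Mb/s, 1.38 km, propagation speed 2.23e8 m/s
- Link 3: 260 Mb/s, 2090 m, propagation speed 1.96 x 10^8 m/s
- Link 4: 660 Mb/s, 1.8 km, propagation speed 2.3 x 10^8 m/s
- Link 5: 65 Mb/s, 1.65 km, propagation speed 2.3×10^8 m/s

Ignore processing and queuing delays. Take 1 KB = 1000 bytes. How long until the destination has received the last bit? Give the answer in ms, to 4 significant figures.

0.9926 ms

L = 35200 bits.
Transmission delays (L/R per hop): 0.173399, 0.055873, 0.135385, 0.0533333, 0.541538 ms; sum = 0.959528 ms.
Propagation delays (d/s per hop): 0.00123478, 0.00618834, 0.0106633, 0.00782609, 0.00717391 ms; sum = 0.0330864 ms.
End-to-end = 0.9926 ms.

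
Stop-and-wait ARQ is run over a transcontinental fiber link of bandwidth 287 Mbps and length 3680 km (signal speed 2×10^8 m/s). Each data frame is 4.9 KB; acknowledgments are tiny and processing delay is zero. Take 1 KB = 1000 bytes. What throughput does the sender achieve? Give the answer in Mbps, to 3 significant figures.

t_tx = L/R = 39200/287000000 = 0.000136585 s.
t_prop = 3680000/200000000 = 0.0184 s; RTT = 0.0368 s.
Cycle = t_tx + RTT = 0.0369366 s.
Throughput = L / cycle = 39200 / 0.0369366 = 1.06 Mbps.

1.06 Mbps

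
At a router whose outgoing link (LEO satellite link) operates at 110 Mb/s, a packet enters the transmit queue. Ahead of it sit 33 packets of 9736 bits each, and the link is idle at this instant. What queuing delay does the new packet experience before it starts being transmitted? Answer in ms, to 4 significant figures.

2.921 ms

Each queued packet: L/R = 9736/110000000 = 0.0885091 ms.
33 queued → 2.9208 ms.
Queuing delay = 2.921 ms.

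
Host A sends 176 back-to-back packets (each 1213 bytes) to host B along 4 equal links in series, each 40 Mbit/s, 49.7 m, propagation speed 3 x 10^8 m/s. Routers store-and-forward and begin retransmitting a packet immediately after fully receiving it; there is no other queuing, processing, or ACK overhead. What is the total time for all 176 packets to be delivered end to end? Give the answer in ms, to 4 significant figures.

Per-hop transmission t_tx = L/R = 9704/40000000 = 0.2426 ms.
Per-hop propagation t_prop = 49.7/300000000 = 0.000165667 ms.
Pipeline fill: first packet needs 4·t_tx to clear all hops; remaining 175 packets each add one t_tx.
Total = (4+176-1)·t_tx + 4·t_prop = 179·0.2426 + 4·0.000165667 = 43.43 ms.

43.43 ms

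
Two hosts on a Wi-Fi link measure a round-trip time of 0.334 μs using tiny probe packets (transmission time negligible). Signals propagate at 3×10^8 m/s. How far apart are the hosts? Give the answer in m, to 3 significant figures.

One-way propagation = RTT/2 = 0.167 μs.
d = s × t = 300000000 × 1.67e-07 = 50.1 m.

50.1 m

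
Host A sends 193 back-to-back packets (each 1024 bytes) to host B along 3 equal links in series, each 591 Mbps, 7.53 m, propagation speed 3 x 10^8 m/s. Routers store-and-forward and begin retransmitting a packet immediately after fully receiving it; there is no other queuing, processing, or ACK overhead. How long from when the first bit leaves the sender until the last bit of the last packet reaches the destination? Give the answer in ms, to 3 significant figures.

2.70 ms

Per-hop transmission t_tx = L/R = 8192/591000000 = 0.0138613 ms.
Per-hop propagation t_prop = 7.53/300000000 = 2.51e-05 ms.
Pipeline fill: first packet needs 3·t_tx to clear all hops; remaining 192 packets each add one t_tx.
Total = (3+193-1)·t_tx + 3·t_prop = 195·0.0138613 + 3·2.51e-05 = 2.70 ms.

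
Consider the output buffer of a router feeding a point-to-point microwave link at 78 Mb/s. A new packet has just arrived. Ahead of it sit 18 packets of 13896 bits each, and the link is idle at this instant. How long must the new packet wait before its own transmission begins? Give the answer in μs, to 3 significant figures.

3210 μs

Each queued packet: L/R = 13896/78000000 = 178.154 μs.
18 queued → 3206.77 μs.
Queuing delay = 3210 μs.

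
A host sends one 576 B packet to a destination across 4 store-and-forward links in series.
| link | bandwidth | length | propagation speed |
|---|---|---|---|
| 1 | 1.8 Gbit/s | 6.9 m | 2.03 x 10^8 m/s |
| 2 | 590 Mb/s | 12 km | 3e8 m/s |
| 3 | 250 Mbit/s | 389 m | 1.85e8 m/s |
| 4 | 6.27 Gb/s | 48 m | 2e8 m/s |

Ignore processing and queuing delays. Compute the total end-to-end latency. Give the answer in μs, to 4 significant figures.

71.91 μs

L = 576 × 8 = 4608 bits.
Transmission delays (L/R per hop): 2.56, 7.81017, 18.432, 0.734928 μs; sum = 29.5371 μs.
Propagation delays (d/s per hop): 0.0339901, 40, 2.1027, 0.24 μs; sum = 42.3767 μs.
End-to-end = 71.91 μs.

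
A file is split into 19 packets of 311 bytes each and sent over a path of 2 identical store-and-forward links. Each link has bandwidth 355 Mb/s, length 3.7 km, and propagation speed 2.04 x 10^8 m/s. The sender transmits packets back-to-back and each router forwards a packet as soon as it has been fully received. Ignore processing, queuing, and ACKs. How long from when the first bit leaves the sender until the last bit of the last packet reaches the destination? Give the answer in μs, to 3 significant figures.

Per-hop transmission t_tx = L/R = 2488/355000000 = 7.00845 μs.
Per-hop propagation t_prop = 3700/204000000 = 18.1373 μs.
Pipeline fill: first packet needs 2·t_tx to clear all hops; remaining 18 packets each add one t_tx.
Total = (2+19-1)·t_tx + 2·t_prop = 20·7.00845 + 2·18.1373 = 176 μs.

176 μs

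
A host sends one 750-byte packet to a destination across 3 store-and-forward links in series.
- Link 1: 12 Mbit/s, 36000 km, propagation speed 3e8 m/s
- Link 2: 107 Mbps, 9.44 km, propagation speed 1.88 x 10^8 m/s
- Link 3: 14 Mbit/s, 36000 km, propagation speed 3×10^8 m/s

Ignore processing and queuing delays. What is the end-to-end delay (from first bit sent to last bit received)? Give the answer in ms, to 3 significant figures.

L = 750 × 8 = 6000 bits.
Transmission delays (L/R per hop): 0.5, 0.0560748, 0.428571 ms; sum = 0.984646 ms.
Propagation delays (d/s per hop): 120, 0.0502128, 120 ms; sum = 240.05 ms.
End-to-end = 241 ms.

241 ms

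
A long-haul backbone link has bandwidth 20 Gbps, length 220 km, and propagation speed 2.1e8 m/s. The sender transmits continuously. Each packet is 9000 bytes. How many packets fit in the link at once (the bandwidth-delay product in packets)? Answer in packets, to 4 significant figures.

Propagation delay = 220000 / 210000000 = 0.00104762 s.
BDP = R × t_prop = 20000000000 × 0.00104762 = 20952400 bits.
In packets of 72000 bits: 291.0 packets.

291.0 packets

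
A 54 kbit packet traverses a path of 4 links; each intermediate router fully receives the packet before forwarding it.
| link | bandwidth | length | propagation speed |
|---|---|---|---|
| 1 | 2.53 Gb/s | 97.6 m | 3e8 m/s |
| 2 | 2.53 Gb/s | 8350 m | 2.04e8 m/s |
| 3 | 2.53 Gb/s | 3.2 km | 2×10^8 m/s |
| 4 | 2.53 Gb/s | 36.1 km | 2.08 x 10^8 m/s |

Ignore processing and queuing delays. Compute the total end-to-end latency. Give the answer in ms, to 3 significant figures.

0.316 ms

L = 54000 bits.
Transmission delay per hop = L/R = 54000/2530000000 = 0.0213439 ms; 4 hops → 0.0853755 ms.
Propagation delays (d/s per hop): 0.000325333, 0.0409314, 0.016, 0.173558 ms; sum = 0.230814 ms.
End-to-end = 0.316 ms.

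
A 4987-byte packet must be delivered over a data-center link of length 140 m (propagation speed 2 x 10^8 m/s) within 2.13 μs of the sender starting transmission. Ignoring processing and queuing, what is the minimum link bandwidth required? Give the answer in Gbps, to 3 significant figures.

27.9 Gbps

L = 39896 bits.
Propagation delay = 140 / 200000000 = 0.7 μs.
Transmission budget = 2.13 − 0.7 = 1.43 μs.
R ≥ L / t_tx = 39896 bits / 1.43e-06 s = 27.9 Gbps.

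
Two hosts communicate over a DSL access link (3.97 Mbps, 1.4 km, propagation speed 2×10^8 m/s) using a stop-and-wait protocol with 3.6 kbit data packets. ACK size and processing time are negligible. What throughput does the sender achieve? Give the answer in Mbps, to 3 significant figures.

t_tx = L/R = 3600/3970000 = 0.000906801 s.
t_prop = 1400/200000000 = 7e-06 s; RTT = 1.4e-05 s.
Cycle = t_tx + RTT = 0.000920801 s.
Throughput = L / cycle = 3600 / 0.000920801 = 3.91 Mbps.

3.91 Mbps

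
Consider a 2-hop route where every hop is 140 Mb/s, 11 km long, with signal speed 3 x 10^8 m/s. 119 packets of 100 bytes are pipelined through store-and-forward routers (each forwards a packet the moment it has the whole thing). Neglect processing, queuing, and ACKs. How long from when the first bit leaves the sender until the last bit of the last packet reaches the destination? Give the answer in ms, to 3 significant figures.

0.759 ms

Per-hop transmission t_tx = L/R = 800/140000000 = 0.00571429 ms.
Per-hop propagation t_prop = 11000/300000000 = 0.0366667 ms.
Pipeline fill: first packet needs 2·t_tx to clear all hops; remaining 118 packets each add one t_tx.
Total = (2+119-1)·t_tx + 2·t_prop = 120·0.00571429 + 2·0.0366667 = 0.759 ms.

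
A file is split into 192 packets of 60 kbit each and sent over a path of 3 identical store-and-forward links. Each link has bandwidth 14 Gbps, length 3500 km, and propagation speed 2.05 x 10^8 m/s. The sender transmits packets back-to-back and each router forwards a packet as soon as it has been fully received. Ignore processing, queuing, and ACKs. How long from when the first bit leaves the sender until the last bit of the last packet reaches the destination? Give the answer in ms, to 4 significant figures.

52.05 ms

Per-hop transmission t_tx = L/R = 60000/14000000000 = 0.00428571 ms.
Per-hop propagation t_prop = 3500000/2.05e+08 = 17.0732 ms.
Pipeline fill: first packet needs 3·t_tx to clear all hops; remaining 191 packets each add one t_tx.
Total = (3+192-1)·t_tx + 3·t_prop = 194·0.00428571 + 3·17.0732 = 52.05 ms.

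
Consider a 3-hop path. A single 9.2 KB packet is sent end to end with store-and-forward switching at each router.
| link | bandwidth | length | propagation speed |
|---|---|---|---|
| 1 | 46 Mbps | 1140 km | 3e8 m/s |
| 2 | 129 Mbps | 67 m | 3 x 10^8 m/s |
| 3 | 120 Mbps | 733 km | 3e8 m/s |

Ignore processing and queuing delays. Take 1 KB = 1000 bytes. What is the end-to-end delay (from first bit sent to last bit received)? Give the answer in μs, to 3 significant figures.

9030 μs

L = 73600 bits.
Transmission delays (L/R per hop): 1600, 570.543, 613.333 μs; sum = 2783.88 μs.
Propagation delays (d/s per hop): 3800, 0.223333, 2443.33 μs; sum = 6243.56 μs.
End-to-end = 9030 μs.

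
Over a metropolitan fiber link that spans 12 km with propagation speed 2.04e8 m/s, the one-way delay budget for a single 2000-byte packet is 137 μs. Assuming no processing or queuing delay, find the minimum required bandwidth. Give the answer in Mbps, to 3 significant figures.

205 Mbps

L = 16000 bits.
Propagation delay = 12000 / 204000000 = 58.8235 μs.
Transmission budget = 137 − 58.8235 = 78.1765 μs.
R ≥ L / t_tx = 16000 bits / 7.81765e-05 s = 205 Mbps.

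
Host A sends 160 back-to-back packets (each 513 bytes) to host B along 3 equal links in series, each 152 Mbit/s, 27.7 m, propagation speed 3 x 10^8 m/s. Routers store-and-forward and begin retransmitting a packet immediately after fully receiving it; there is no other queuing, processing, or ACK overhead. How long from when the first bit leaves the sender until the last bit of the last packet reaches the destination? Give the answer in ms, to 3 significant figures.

4.37 ms

Per-hop transmission t_tx = L/R = 4104/152000000 = 0.027 ms.
Per-hop propagation t_prop = 27.7/300000000 = 9.23333e-05 ms.
Pipeline fill: first packet needs 3·t_tx to clear all hops; remaining 159 packets each add one t_tx.
Total = (3+160-1)·t_tx + 3·t_prop = 162·0.027 + 3·9.23333e-05 = 4.37 ms.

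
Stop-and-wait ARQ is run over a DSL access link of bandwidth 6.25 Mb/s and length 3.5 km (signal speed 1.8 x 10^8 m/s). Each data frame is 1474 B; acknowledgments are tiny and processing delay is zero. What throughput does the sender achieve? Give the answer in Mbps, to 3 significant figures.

t_tx = L/R = 11792/6250000 = 0.00188672 s.
t_prop = 3500/180000000 = 1.94444e-05 s; RTT = 3.88889e-05 s.
Cycle = t_tx + RTT = 0.00192561 s.
Throughput = L / cycle = 11792 / 0.00192561 = 6.12 Mbps.

6.12 Mbps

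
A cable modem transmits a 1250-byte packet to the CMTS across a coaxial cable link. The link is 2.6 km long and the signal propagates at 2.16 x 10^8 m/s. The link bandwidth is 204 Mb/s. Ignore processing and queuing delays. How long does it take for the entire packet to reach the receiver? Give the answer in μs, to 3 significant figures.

L = 1250 × 8 = 10000 bits.
Transmission delay = L/R = 10000 / 204000000 = 49.0196 μs.
Propagation delay = d/s = 2600 m / 216000000 m/s = 12.037 μs.
Total = 61.1 μs.

61.1 μs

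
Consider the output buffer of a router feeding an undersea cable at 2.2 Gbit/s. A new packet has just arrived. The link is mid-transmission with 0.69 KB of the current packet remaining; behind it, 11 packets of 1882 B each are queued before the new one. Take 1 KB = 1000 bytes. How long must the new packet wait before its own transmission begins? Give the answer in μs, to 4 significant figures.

77.79 μs

Each queued packet: L/R = 15056/2200000000 = 6.84364 μs.
11 queued → 75.28 μs.
Plus remaining 5520 bits of current packet: 2.50909 μs.
Queuing delay = 77.79 μs.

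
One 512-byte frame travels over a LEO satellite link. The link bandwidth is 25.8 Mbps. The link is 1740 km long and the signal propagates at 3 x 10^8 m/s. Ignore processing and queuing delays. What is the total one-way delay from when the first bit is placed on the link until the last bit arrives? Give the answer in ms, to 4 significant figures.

5.959 ms

L = 512 × 8 = 4096 bits.
Transmission delay = L/R = 4096 / 25800000 = 0.15876 ms.
Propagation delay = d/s = 1740000 m / 300000000 m/s = 5.8 ms.
Total = 5.959 ms.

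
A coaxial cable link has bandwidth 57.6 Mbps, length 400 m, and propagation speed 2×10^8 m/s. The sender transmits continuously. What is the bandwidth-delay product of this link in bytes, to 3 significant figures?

Propagation delay = 400 / 200000000 = 2e-06 s.
BDP = R × t_prop = 57600000 × 2e-06 = 115.2 bits.
In bytes: 115.2/8 = 14.4 bytes.

14.4 bytes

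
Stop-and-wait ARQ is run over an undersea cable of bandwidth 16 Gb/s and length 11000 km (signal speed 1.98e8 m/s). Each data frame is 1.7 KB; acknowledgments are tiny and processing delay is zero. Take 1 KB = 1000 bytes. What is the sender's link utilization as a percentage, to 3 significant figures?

t_tx = L/R = 13600/16000000000 = 8.5e-07 s.
t_prop = 11000000/198000000 = 0.0555556 s; RTT = 0.111111 s.
Cycle = t_tx + RTT = 0.111112 s.
Utilization = t_tx / cycle = 8.5e-07/0.111112 = 0.000765 %.

0.000765 %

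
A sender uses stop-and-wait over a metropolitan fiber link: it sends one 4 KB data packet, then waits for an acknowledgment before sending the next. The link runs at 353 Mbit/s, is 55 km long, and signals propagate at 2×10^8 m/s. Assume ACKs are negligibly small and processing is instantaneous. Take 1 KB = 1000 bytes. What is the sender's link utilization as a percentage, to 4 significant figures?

14.15 %

t_tx = L/R = 32000/353000000 = 9.06516e-05 s.
t_prop = 55000/200000000 = 0.000275 s; RTT = 0.00055 s.
Cycle = t_tx + RTT = 0.000640652 s.
Utilization = t_tx / cycle = 9.06516e-05/0.000640652 = 14.15 %.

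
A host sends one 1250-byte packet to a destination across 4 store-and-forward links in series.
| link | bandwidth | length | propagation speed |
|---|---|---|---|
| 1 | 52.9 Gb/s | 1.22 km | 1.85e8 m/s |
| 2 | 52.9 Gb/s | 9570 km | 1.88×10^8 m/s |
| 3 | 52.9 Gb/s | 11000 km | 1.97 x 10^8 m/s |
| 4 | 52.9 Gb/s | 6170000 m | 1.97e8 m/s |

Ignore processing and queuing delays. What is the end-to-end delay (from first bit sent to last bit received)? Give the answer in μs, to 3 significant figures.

138000 μs

L = 1250 × 8 = 10000 bits.
Transmission delay per hop = L/R = 10000/52900000000 = 0.189036 μs; 4 hops → 0.756144 μs.
Propagation delays (d/s per hop): 6.59459, 50904.3, 55837.6, 31319.8 μs; sum = 138068 μs.
End-to-end = 138000 μs.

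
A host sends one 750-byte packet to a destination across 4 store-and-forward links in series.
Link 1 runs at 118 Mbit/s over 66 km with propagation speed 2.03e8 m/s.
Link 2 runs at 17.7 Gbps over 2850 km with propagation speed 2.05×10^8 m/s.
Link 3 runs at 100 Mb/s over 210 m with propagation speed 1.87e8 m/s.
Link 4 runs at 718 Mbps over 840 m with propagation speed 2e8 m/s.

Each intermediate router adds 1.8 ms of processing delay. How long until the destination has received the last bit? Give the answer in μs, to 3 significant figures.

L = 750 × 8 = 6000 bits.
Transmission delays (L/R per hop): 50.8475, 0.338983, 60, 8.35655 μs; sum = 119.543 μs.
Propagation delays (d/s per hop): 325.123, 13902.4, 1.12299, 4.2 μs; sum = 14232.9 μs.
Processing at 3 router(s): 3 × 1.8 ms = 5400 μs.
End-to-end = 19800 μs.

19800 μs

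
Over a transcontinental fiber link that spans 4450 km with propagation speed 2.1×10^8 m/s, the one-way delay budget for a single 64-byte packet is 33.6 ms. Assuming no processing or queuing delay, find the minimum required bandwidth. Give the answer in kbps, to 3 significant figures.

L = 512 bits.
Propagation delay = 4450000 / 210000000 = 21.1905 ms.
Transmission budget = 33.6 − 21.1905 = 12.4095 ms.
R ≥ L / t_tx = 512 bits / 0.0124095 s = 41.3 kbps.

41.3 kbps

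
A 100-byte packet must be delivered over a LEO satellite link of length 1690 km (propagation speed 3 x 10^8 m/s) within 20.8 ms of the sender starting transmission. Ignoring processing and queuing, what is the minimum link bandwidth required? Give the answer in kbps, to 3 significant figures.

52.7 kbps

L = 800 bits.
Propagation delay = 1690000 / 300000000 = 5.63333 ms.
Transmission budget = 20.8 − 5.63333 = 15.1667 ms.
R ≥ L / t_tx = 800 bits / 0.0151667 s = 52.7 kbps.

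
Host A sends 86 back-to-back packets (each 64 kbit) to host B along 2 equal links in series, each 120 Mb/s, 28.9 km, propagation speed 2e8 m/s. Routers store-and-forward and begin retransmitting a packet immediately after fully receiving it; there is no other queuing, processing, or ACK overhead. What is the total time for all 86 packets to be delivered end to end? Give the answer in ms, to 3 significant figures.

Per-hop transmission t_tx = L/R = 64000/120000000 = 0.533333 ms.
Per-hop propagation t_prop = 28900/200000000 = 0.1445 ms.
Pipeline fill: first packet needs 2·t_tx to clear all hops; remaining 85 packets each add one t_tx.
Total = (2+86-1)·t_tx + 2·t_prop = 87·0.533333 + 2·0.1445 = 46.7 ms.

46.7 ms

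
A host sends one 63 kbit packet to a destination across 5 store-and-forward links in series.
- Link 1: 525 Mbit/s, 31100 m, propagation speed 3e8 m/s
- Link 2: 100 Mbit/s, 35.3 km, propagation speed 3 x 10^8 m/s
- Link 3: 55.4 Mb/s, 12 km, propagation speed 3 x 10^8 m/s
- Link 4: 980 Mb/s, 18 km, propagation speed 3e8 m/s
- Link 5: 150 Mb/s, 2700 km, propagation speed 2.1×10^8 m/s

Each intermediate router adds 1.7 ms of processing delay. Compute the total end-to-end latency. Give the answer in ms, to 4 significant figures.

L = 63000 bits.
Transmission delays (L/R per hop): 0.12, 0.63, 1.13718, 0.0642857, 0.42 ms; sum = 2.37147 ms.
Propagation delays (d/s per hop): 0.103667, 0.117667, 0.04, 0.06, 12.8571 ms; sum = 13.1785 ms.
Processing at 4 router(s): 4 × 1.7 ms = 6.8 ms.
End-to-end = 22.35 ms.

22.35 ms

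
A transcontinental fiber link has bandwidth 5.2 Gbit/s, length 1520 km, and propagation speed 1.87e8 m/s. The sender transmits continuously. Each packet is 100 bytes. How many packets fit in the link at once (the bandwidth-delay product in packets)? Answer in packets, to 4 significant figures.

52830 packets

Propagation delay = 1520000 / 187000000 = 0.00812834 s.
BDP = R × t_prop = 5200000000 × 0.00812834 = 42267400 bits.
In packets of 800 bits: 52830 packets.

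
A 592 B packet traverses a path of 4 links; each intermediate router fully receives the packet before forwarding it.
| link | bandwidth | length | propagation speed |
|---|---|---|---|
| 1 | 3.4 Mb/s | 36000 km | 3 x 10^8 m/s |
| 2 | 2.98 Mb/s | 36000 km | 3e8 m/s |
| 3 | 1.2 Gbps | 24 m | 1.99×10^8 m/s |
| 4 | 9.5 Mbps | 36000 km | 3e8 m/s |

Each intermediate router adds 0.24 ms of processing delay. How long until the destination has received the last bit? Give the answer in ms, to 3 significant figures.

364 ms

L = 592 × 8 = 4736 bits.
Transmission delays (L/R per hop): 1.39294, 1.58926, 0.00394667, 0.498526 ms; sum = 3.48468 ms.
Propagation delays (d/s per hop): 120, 120, 0.000120603, 120 ms; sum = 360 ms.
Processing at 3 router(s): 3 × 0.24 ms = 0.72 ms.
End-to-end = 364 ms.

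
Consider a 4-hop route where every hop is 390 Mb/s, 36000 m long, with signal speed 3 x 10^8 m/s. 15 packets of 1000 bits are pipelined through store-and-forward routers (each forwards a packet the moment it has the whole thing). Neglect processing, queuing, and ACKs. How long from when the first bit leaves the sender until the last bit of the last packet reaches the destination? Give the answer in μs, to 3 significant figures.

Per-hop transmission t_tx = L/R = 1000/390000000 = 2.5641 μs.
Per-hop propagation t_prop = 36000/300000000 = 120 μs.
Pipeline fill: first packet needs 4·t_tx to clear all hops; remaining 14 packets each add one t_tx.
Total = (4+15-1)·t_tx + 4·t_prop = 18·2.5641 + 4·120 = 526 μs.

526 μs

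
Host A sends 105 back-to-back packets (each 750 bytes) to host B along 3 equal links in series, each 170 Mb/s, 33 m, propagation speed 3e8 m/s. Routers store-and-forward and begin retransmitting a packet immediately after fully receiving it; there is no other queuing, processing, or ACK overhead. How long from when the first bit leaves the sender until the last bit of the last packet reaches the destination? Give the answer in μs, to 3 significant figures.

Per-hop transmission t_tx = L/R = 6000/170000000 = 35.2941 μs.
Per-hop propagation t_prop = 33/300000000 = 0.11 μs.
Pipeline fill: first packet needs 3·t_tx to clear all hops; remaining 104 packets each add one t_tx.
Total = (3+105-1)·t_tx + 3·t_prop = 107·35.2941 + 3·0.11 = 3780 μs.

3780 μs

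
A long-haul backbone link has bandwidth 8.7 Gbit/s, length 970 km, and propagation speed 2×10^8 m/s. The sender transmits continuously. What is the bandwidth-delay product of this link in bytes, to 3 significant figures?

Propagation delay = 970000 / 200000000 = 0.00485 s.
BDP = R × t_prop = 8700000000 × 0.00485 = 42195000 bits.
In bytes: 42195000/8 = 5270000 bytes.

5270000 bytes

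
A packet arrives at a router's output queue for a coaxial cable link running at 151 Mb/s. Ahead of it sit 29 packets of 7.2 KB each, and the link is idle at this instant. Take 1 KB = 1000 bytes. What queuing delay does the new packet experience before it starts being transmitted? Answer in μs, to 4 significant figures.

Each queued packet: L/R = 57600/151000000 = 381.457 μs.
29 queued → 11062.3 μs.
Queuing delay = 11060 μs.

11060 μs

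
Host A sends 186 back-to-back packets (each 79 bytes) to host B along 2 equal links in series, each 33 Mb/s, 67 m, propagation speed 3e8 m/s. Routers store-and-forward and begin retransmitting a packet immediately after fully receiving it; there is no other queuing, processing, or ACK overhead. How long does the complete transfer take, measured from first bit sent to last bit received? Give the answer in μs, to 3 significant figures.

3580 μs

Per-hop transmission t_tx = L/R = 632/33000000 = 19.1515 μs.
Per-hop propagation t_prop = 67/300000000 = 0.223333 μs.
Pipeline fill: first packet needs 2·t_tx to clear all hops; remaining 185 packets each add one t_tx.
Total = (2+186-1)·t_tx + 2·t_prop = 187·19.1515 + 2·0.223333 = 3580 μs.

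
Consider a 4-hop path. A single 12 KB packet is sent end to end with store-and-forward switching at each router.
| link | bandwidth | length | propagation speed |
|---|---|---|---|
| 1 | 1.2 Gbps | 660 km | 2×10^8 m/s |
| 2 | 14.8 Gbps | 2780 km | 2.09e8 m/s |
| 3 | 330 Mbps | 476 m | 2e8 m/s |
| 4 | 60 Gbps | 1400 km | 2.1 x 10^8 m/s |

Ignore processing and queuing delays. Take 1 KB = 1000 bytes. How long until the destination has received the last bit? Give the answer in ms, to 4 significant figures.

L = 96000 bits.
Transmission delays (L/R per hop): 0.08, 0.00648649, 0.290909, 0.0016 ms; sum = 0.378996 ms.
Propagation delays (d/s per hop): 3.3, 13.3014, 0.00238, 6.66667 ms; sum = 23.2705 ms.
End-to-end = 23.65 ms.

23.65 ms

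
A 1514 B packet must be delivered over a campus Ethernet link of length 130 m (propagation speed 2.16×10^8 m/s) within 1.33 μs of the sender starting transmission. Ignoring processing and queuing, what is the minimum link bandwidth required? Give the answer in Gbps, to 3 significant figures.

L = 12112 bits.
Propagation delay = 130 / 216000000 = 0.601852 μs.
Transmission budget = 1.33 − 0.601852 = 0.728148 μs.
R ≥ L / t_tx = 12112 bits / 7.28148e-07 s = 16.6 Gbps.

16.6 Gbps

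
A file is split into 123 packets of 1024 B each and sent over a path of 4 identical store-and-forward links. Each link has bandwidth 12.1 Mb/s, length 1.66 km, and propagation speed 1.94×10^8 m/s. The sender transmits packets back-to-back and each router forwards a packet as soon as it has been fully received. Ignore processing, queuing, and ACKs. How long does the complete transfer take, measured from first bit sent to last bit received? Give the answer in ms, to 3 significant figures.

85.3 ms

Per-hop transmission t_tx = L/R = 8192/12100000 = 0.677025 ms.
Per-hop propagation t_prop = 1660/194000000 = 0.0085567 ms.
Pipeline fill: first packet needs 4·t_tx to clear all hops; remaining 122 packets each add one t_tx.
Total = (4+123-1)·t_tx + 4·t_prop = 126·0.677025 + 4·0.0085567 = 85.3 ms.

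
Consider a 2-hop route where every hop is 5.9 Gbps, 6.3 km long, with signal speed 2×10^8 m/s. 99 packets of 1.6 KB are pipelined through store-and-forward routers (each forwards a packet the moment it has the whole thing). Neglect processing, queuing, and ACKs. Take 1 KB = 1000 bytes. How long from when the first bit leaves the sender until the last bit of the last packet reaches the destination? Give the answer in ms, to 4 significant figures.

0.2799 ms

Per-hop transmission t_tx = L/R = 12800/5900000000 = 0.00216949 ms.
Per-hop propagation t_prop = 6300/200000000 = 0.0315 ms.
Pipeline fill: first packet needs 2·t_tx to clear all hops; remaining 98 packets each add one t_tx.
Total = (2+99-1)·t_tx + 2·t_prop = 100·0.00216949 + 2·0.0315 = 0.2799 ms.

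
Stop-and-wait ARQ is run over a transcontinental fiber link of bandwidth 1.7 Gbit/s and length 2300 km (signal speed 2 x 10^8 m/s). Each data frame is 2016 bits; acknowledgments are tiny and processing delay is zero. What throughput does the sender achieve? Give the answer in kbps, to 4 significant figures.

87.65 kbps

t_tx = L/R = 2016/1700000000 = 1.18588e-06 s.
t_prop = 2300000/200000000 = 0.0115 s; RTT = 0.023 s.
Cycle = t_tx + RTT = 0.0230012 s.
Throughput = L / cycle = 2016 / 0.0230012 = 87.65 kbps.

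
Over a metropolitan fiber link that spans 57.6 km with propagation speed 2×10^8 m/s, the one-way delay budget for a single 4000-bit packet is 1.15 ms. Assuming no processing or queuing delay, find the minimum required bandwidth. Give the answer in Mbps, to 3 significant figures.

4.64 Mbps

Propagation delay = 57600 / 200000000 = 0.288 ms.
Transmission budget = 1.15 − 0.288 = 0.862 ms.
R ≥ L / t_tx = 4000 bits / 0.000862 s = 4.64 Mbps.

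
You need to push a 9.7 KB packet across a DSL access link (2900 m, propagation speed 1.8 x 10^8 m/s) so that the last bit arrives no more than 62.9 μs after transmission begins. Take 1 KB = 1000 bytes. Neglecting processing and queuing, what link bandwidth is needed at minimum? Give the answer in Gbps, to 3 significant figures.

1.66 Gbps

L = 77600 bits.
Propagation delay = 2900 / 180000000 = 16.1111 μs.
Transmission budget = 62.9 − 16.1111 = 46.7889 μs.
R ≥ L / t_tx = 77600 bits / 4.67889e-05 s = 1.66 Gbps.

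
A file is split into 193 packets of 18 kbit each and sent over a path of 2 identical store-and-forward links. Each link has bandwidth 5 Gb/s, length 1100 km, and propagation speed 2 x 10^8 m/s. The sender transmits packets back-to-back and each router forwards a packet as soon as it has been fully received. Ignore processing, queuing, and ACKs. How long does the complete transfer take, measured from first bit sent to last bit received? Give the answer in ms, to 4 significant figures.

Per-hop transmission t_tx = L/R = 18000/5000000000 = 0.0036 ms.
Per-hop propagation t_prop = 1100000/200000000 = 5.5 ms.
Pipeline fill: first packet needs 2·t_tx to clear all hops; remaining 192 packets each add one t_tx.
Total = (2+193-1)·t_tx + 2·t_prop = 194·0.0036 + 2·5.5 = 11.70 ms.

11.70 ms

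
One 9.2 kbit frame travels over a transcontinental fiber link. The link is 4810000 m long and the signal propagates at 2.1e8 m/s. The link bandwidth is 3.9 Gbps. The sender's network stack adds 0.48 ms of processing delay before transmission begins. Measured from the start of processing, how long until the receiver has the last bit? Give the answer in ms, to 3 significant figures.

23.4 ms

L = 9200 bits.
Transmission delay = L/R = 9200 / 3900000000 = 0.00235897 ms.
Propagation delay = d/s = 4810000 m / 210000000 m/s = 22.9048 ms.
Plus processing delay 0.48 ms = 0.48 ms.
Total = 23.4 ms.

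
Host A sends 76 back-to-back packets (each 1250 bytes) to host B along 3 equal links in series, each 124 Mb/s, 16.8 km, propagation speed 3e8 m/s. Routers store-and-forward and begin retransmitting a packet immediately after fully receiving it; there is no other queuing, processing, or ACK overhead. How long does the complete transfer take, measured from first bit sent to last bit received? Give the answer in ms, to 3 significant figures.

Per-hop transmission t_tx = L/R = 10000/124000000 = 0.0806452 ms.
Per-hop propagation t_prop = 16800/300000000 = 0.056 ms.
Pipeline fill: first packet needs 3·t_tx to clear all hops; remaining 75 packets each add one t_tx.
Total = (3+76-1)·t_tx + 3·t_prop = 78·0.0806452 + 3·0.056 = 6.46 ms.

6.46 ms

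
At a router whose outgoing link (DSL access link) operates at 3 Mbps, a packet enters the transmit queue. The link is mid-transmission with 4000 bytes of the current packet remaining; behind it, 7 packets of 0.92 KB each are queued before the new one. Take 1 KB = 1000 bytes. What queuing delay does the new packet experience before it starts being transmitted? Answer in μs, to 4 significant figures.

27840 μs

Each queued packet: L/R = 7360/3000000 = 2453.33 μs.
7 queued → 17173.3 μs.
Plus remaining 32000 bits of current packet: 10666.7 μs.
Queuing delay = 27840 μs.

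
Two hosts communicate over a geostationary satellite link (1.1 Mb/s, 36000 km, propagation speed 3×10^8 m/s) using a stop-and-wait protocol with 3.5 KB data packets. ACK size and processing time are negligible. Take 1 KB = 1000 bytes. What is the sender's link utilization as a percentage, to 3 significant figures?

9.59 %

t_tx = L/R = 28000/1100000 = 0.0254545 s.
t_prop = 36000000/300000000 = 0.12 s; RTT = 0.24 s.
Cycle = t_tx + RTT = 0.265455 s.
Utilization = t_tx / cycle = 0.0254545/0.265455 = 9.59 %.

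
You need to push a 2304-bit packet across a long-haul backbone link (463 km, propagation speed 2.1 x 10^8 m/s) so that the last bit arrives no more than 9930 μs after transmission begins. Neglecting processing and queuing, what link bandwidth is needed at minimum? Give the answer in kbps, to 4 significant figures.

Propagation delay = 463000 / 210000000 = 2204.76 μs.
Transmission budget = 9930 − 2204.76 = 7725.24 μs.
R ≥ L / t_tx = 2304 bits / 0.00772524 s = 298.2 kbps.

298.2 kbps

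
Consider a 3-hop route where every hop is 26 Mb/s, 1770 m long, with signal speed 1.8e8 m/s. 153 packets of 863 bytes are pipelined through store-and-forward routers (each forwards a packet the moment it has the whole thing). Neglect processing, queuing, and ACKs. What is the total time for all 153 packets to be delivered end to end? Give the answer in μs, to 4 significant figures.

41190 μs

Per-hop transmission t_tx = L/R = 6904/26000000 = 265.538 μs.
Per-hop propagation t_prop = 1770/180000000 = 9.83333 μs.
Pipeline fill: first packet needs 3·t_tx to clear all hops; remaining 152 packets each add one t_tx.
Total = (3+153-1)·t_tx + 3·t_prop = 155·265.538 + 3·9.83333 = 41190 μs.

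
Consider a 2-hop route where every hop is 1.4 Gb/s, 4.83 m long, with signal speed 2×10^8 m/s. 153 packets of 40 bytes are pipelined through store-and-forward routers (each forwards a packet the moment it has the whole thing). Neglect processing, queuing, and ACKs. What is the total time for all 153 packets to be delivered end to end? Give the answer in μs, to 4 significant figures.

35.25 μs

Per-hop transmission t_tx = L/R = 320/1400000000 = 0.228571 μs.
Per-hop propagation t_prop = 4.83/200000000 = 0.02415 μs.
Pipeline fill: first packet needs 2·t_tx to clear all hops; remaining 152 packets each add one t_tx.
Total = (2+153-1)·t_tx + 2·t_prop = 154·0.228571 + 2·0.02415 = 35.25 μs.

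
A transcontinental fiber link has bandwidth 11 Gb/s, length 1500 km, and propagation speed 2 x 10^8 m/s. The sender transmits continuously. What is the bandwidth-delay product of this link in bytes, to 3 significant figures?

10300000 bytes

Propagation delay = 1500000 / 200000000 = 0.0075 s.
BDP = R × t_prop = 11000000000 × 0.0075 = 82500000 bits.
In bytes: 82500000/8 = 10300000 bytes.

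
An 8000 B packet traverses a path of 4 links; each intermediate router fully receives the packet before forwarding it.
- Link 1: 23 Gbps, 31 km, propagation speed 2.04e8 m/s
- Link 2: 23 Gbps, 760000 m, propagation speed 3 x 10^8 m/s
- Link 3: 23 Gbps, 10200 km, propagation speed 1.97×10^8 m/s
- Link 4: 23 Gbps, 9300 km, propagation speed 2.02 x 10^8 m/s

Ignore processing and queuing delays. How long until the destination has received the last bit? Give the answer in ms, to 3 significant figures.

L = 8000 × 8 = 64000 bits.
Transmission delay per hop = L/R = 64000/23000000000 = 0.00278261 ms; 4 hops → 0.0111304 ms.
Propagation delays (d/s per hop): 0.151961, 2.53333, 51.7766, 46.0396 ms; sum = 100.502 ms.
End-to-end = 101 ms.

101 ms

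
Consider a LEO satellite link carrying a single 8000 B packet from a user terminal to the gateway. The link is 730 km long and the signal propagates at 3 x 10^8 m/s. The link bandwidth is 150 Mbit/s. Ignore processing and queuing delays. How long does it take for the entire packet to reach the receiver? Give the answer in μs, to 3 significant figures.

2860 μs

L = 8000 × 8 = 64000 bits.
Transmission delay = L/R = 64000 / 150000000 = 426.667 μs.
Propagation delay = d/s = 730000 m / 300000000 m/s = 2433.33 μs.
Total = 2860 μs.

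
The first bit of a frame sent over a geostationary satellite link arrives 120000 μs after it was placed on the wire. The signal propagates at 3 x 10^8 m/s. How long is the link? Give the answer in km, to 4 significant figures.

d = s × t_prop = 300000000 × 0.12 = 36000 km.

36000 km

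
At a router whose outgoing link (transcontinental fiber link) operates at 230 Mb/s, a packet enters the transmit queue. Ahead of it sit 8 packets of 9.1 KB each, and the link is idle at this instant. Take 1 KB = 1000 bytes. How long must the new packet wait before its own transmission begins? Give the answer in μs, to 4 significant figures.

2532 μs

Each queued packet: L/R = 72800/230000000 = 316.522 μs.
8 queued → 2532.17 μs.
Queuing delay = 2532 μs.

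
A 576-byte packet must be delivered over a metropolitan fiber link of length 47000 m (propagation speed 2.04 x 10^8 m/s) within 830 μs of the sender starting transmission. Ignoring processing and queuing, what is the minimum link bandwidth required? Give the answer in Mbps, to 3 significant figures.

L = 4608 bits.
Propagation delay = 47000 / 204000000 = 230.392 μs.
Transmission budget = 830 − 230.392 = 599.608 μs.
R ≥ L / t_tx = 4608 bits / 0.000599608 s = 7.69 Mbps.

7.69 Mbps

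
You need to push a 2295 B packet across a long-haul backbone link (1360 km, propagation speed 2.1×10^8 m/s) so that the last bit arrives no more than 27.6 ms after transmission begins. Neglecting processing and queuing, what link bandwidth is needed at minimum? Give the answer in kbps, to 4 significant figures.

L = 18360 bits.
Propagation delay = 1360000 / 210000000 = 6.47619 ms.
Transmission budget = 27.6 − 6.47619 = 21.1238 ms.
R ≥ L / t_tx = 18360 bits / 0.0211238 s = 869.2 kbps.

869.2 kbps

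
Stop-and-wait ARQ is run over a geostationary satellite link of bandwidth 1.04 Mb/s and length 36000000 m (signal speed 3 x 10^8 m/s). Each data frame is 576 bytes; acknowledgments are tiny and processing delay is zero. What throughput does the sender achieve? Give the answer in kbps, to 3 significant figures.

t_tx = L/R = 4608/1040000 = 0.00443077 s.
t_prop = 36000000/300000000 = 0.12 s; RTT = 0.24 s.
Cycle = t_tx + RTT = 0.244431 s.
Throughput = L / cycle = 4608 / 0.244431 = 18.9 kbps.

18.9 kbps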